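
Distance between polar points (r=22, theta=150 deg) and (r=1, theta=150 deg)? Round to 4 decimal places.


d = sqrt(r1^2 + r2^2 - 2*r1*r2*cos(t2-t1))
d = sqrt(22^2 + 1^2 - 2*22*1*cos(150-150)) = 21

21


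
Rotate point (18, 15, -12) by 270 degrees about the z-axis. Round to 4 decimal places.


x' = 18*cos(270) - 15*sin(270) = 15
y' = 18*sin(270) + 15*cos(270) = -18
z' = -12

(15, -18, -12)


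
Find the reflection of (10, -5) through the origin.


Reflection through origin: (x, y) -> (-x, -y)
(10, -5) -> (-10, 5)

(-10, 5)


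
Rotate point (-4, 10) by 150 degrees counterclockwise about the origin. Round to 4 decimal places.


x' = -4*cos(150) - 10*sin(150) = -1.5359
y' = -4*sin(150) + 10*cos(150) = -10.6603

(-1.5359, -10.6603)


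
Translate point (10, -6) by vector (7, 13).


Translation: (x+dx, y+dy) = (10+7, -6+13) = (17, 7)

(17, 7)


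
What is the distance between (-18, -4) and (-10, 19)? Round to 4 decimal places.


d = sqrt((-10--18)^2 + (19--4)^2) = 24.3516

24.3516


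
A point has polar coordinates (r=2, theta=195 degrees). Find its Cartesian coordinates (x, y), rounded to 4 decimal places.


x = 2 * cos(195) = -1.9319
y = 2 * sin(195) = -0.5176

(-1.9319, -0.5176)


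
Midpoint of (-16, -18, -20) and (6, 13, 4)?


Midpoint = ((-16+6)/2, (-18+13)/2, (-20+4)/2) = (-5, -2.5, -8)

(-5, -2.5, -8)


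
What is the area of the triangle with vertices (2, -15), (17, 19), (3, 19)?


Area = |x1(y2-y3) + x2(y3-y1) + x3(y1-y2)| / 2
= |2*(19-19) + 17*(19--15) + 3*(-15-19)| / 2
= 238

238


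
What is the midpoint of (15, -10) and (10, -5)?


Midpoint = ((15+10)/2, (-10+-5)/2) = (12.5, -7.5)

(12.5, -7.5)


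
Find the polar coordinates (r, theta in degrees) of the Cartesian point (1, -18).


r = sqrt(1^2 + (-18)^2) = 18.0278
theta = atan2(-18, 1) = 273.1798 degrees

r = 18.0278, theta = 273.1798 degrees


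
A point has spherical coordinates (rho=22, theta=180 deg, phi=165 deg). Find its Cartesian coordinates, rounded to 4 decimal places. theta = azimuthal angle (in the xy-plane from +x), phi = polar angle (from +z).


x = 22 * sin(165) * cos(180) = -5.694
y = 22 * sin(165) * sin(180) = 0
z = 22 * cos(165) = -21.2504

(-5.694, 0, -21.2504)


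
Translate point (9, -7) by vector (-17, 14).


Translation: (x+dx, y+dy) = (9+-17, -7+14) = (-8, 7)

(-8, 7)


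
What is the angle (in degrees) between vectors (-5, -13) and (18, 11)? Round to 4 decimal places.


dot = -5*18 + -13*11 = -233
|u| = 13.9284, |v| = 21.095
cos(angle) = -0.793
angle = 142.4671 degrees

142.4671 degrees


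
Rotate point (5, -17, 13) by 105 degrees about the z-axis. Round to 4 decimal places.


x' = 5*cos(105) - -17*sin(105) = 15.1266
y' = 5*sin(105) + -17*cos(105) = 9.2296
z' = 13

(15.1266, 9.2296, 13)


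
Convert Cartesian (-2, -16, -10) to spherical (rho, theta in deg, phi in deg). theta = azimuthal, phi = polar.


rho = sqrt((-2)^2 + (-16)^2 + (-10)^2) = 18.9737
theta = atan2(-16, -2) = 262.875 deg
phi = acos(-10/18.9737) = 121.8061 deg

rho = 18.9737, theta = 262.875 deg, phi = 121.8061 deg


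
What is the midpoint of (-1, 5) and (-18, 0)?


Midpoint = ((-1+-18)/2, (5+0)/2) = (-9.5, 2.5)

(-9.5, 2.5)


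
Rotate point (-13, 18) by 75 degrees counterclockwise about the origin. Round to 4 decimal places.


x' = -13*cos(75) - 18*sin(75) = -20.7513
y' = -13*sin(75) + 18*cos(75) = -7.8983

(-20.7513, -7.8983)


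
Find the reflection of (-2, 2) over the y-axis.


Reflection across y-axis: (x, y) -> (-x, y)
(-2, 2) -> (2, 2)

(2, 2)


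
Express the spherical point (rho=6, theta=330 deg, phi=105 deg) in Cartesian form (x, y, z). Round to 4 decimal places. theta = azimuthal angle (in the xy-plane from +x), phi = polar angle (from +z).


x = 6 * sin(105) * cos(330) = 5.0191
y = 6 * sin(105) * sin(330) = -2.8978
z = 6 * cos(105) = -1.5529

(5.0191, -2.8978, -1.5529)


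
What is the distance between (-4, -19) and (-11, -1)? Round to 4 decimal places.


d = sqrt((-11--4)^2 + (-1--19)^2) = 19.3132

19.3132


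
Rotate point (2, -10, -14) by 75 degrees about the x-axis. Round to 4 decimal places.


x' = 2
y' = -10*cos(75) - -14*sin(75) = 10.9348
z' = -10*sin(75) + -14*cos(75) = -13.2827

(2, 10.9348, -13.2827)


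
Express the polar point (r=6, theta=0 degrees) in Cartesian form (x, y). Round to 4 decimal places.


x = 6 * cos(0) = 6
y = 6 * sin(0) = 0

(6, 0)


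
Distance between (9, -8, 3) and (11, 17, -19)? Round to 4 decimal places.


d = sqrt((11-9)^2 + (17--8)^2 + (-19-3)^2) = 33.3617

33.3617


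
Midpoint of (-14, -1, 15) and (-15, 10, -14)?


Midpoint = ((-14+-15)/2, (-1+10)/2, (15+-14)/2) = (-14.5, 4.5, 0.5)

(-14.5, 4.5, 0.5)


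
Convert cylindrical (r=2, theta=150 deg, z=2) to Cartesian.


x = 2 * cos(150) = -1.7321
y = 2 * sin(150) = 1
z = 2

(-1.7321, 1, 2)


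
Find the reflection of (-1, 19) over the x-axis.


Reflection across x-axis: (x, y) -> (x, -y)
(-1, 19) -> (-1, -19)

(-1, -19)


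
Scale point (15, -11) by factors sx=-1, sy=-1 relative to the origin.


Scaling: (x*sx, y*sy) = (15*-1, -11*-1) = (-15, 11)

(-15, 11)


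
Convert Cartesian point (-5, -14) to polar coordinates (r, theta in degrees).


r = sqrt((-5)^2 + (-14)^2) = 14.8661
theta = atan2(-14, -5) = 250.3462 degrees

r = 14.8661, theta = 250.3462 degrees


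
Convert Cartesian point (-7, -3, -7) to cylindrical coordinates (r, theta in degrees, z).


r = sqrt((-7)^2 + (-3)^2) = 7.6158
theta = atan2(-3, -7) = 203.1986 deg
z = -7

r = 7.6158, theta = 203.1986 deg, z = -7


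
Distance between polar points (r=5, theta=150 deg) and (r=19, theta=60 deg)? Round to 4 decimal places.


d = sqrt(r1^2 + r2^2 - 2*r1*r2*cos(t2-t1))
d = sqrt(5^2 + 19^2 - 2*5*19*cos(60-150)) = 19.6469

19.6469


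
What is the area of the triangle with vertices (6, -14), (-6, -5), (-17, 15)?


Area = |x1(y2-y3) + x2(y3-y1) + x3(y1-y2)| / 2
= |6*(-5-15) + -6*(15--14) + -17*(-14--5)| / 2
= 70.5

70.5


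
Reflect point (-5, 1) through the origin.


Reflection through origin: (x, y) -> (-x, -y)
(-5, 1) -> (5, -1)

(5, -1)


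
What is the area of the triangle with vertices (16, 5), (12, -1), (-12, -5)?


Area = |x1(y2-y3) + x2(y3-y1) + x3(y1-y2)| / 2
= |16*(-1--5) + 12*(-5-5) + -12*(5--1)| / 2
= 64

64


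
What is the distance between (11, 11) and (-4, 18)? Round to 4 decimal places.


d = sqrt((-4-11)^2 + (18-11)^2) = 16.5529

16.5529


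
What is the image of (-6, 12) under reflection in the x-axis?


Reflection across x-axis: (x, y) -> (x, -y)
(-6, 12) -> (-6, -12)

(-6, -12)


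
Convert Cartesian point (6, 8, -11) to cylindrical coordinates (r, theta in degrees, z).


r = sqrt(6^2 + 8^2) = 10
theta = atan2(8, 6) = 53.1301 deg
z = -11

r = 10, theta = 53.1301 deg, z = -11


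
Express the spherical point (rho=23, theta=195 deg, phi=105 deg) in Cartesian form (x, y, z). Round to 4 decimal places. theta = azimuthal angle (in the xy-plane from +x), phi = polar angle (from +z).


x = 23 * sin(105) * cos(195) = -21.4593
y = 23 * sin(105) * sin(195) = -5.75
z = 23 * cos(105) = -5.9528

(-21.4593, -5.75, -5.9528)


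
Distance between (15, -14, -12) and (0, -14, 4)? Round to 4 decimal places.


d = sqrt((0-15)^2 + (-14--14)^2 + (4--12)^2) = 21.9317

21.9317


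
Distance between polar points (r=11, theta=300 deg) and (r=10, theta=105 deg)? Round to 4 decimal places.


d = sqrt(r1^2 + r2^2 - 2*r1*r2*cos(t2-t1))
d = sqrt(11^2 + 10^2 - 2*11*10*cos(105-300)) = 20.8208

20.8208


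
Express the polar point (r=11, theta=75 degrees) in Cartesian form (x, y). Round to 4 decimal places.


x = 11 * cos(75) = 2.847
y = 11 * sin(75) = 10.6252

(2.847, 10.6252)


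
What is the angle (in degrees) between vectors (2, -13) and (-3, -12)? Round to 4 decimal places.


dot = 2*-3 + -13*-12 = 150
|u| = 13.1529, |v| = 12.3693
cos(angle) = 0.922
angle = 22.7824 degrees

22.7824 degrees


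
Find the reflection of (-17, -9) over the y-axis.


Reflection across y-axis: (x, y) -> (-x, y)
(-17, -9) -> (17, -9)

(17, -9)


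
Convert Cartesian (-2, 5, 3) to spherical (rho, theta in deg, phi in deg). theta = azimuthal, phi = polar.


rho = sqrt((-2)^2 + 5^2 + 3^2) = 6.1644
theta = atan2(5, -2) = 111.8014 deg
phi = acos(3/6.1644) = 60.8784 deg

rho = 6.1644, theta = 111.8014 deg, phi = 60.8784 deg


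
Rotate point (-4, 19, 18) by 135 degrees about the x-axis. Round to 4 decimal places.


x' = -4
y' = 19*cos(135) - 18*sin(135) = -26.163
z' = 19*sin(135) + 18*cos(135) = 0.7071

(-4, -26.163, 0.7071)


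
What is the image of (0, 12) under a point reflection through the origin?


Reflection through origin: (x, y) -> (-x, -y)
(0, 12) -> (0, -12)

(0, -12)


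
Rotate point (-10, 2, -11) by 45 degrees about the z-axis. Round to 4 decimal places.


x' = -10*cos(45) - 2*sin(45) = -8.4853
y' = -10*sin(45) + 2*cos(45) = -5.6569
z' = -11

(-8.4853, -5.6569, -11)


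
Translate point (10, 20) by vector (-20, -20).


Translation: (x+dx, y+dy) = (10+-20, 20+-20) = (-10, 0)

(-10, 0)


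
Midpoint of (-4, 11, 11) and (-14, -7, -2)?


Midpoint = ((-4+-14)/2, (11+-7)/2, (11+-2)/2) = (-9, 2, 4.5)

(-9, 2, 4.5)


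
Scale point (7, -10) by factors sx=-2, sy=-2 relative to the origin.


Scaling: (x*sx, y*sy) = (7*-2, -10*-2) = (-14, 20)

(-14, 20)


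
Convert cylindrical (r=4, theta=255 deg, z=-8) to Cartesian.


x = 4 * cos(255) = -1.0353
y = 4 * sin(255) = -3.8637
z = -8

(-1.0353, -3.8637, -8)


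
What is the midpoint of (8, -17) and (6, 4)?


Midpoint = ((8+6)/2, (-17+4)/2) = (7, -6.5)

(7, -6.5)


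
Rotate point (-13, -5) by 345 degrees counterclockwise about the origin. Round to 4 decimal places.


x' = -13*cos(345) - -5*sin(345) = -13.8511
y' = -13*sin(345) + -5*cos(345) = -1.465

(-13.8511, -1.465)


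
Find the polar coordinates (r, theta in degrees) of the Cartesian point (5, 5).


r = sqrt(5^2 + 5^2) = 7.0711
theta = atan2(5, 5) = 45 degrees

r = 7.0711, theta = 45 degrees


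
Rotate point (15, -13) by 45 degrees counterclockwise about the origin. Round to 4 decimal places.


x' = 15*cos(45) - -13*sin(45) = 19.799
y' = 15*sin(45) + -13*cos(45) = 1.4142

(19.799, 1.4142)


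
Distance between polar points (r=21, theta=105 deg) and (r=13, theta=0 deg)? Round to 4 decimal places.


d = sqrt(r1^2 + r2^2 - 2*r1*r2*cos(t2-t1))
d = sqrt(21^2 + 13^2 - 2*21*13*cos(0-105)) = 27.4101

27.4101


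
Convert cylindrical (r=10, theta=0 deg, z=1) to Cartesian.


x = 10 * cos(0) = 10
y = 10 * sin(0) = 0
z = 1

(10, 0, 1)


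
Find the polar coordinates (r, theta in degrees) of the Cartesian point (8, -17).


r = sqrt(8^2 + (-17)^2) = 18.7883
theta = atan2(-17, 8) = 295.2011 degrees

r = 18.7883, theta = 295.2011 degrees


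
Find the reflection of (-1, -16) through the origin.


Reflection through origin: (x, y) -> (-x, -y)
(-1, -16) -> (1, 16)

(1, 16)


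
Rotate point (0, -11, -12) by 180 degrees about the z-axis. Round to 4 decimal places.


x' = 0*cos(180) - -11*sin(180) = 0
y' = 0*sin(180) + -11*cos(180) = 11
z' = -12

(0, 11, -12)


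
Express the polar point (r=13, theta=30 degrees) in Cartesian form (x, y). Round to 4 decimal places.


x = 13 * cos(30) = 11.2583
y = 13 * sin(30) = 6.5

(11.2583, 6.5)


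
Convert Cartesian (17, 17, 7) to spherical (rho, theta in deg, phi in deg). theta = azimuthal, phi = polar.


rho = sqrt(17^2 + 17^2 + 7^2) = 25.04
theta = atan2(17, 17) = 45 deg
phi = acos(7/25.04) = 73.7665 deg

rho = 25.04, theta = 45 deg, phi = 73.7665 deg


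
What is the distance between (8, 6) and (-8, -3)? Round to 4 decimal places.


d = sqrt((-8-8)^2 + (-3-6)^2) = 18.3576

18.3576


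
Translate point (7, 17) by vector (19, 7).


Translation: (x+dx, y+dy) = (7+19, 17+7) = (26, 24)

(26, 24)


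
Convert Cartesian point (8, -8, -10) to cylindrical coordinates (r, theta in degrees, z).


r = sqrt(8^2 + (-8)^2) = 11.3137
theta = atan2(-8, 8) = 315 deg
z = -10

r = 11.3137, theta = 315 deg, z = -10


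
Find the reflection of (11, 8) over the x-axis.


Reflection across x-axis: (x, y) -> (x, -y)
(11, 8) -> (11, -8)

(11, -8)


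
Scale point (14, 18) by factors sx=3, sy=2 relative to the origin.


Scaling: (x*sx, y*sy) = (14*3, 18*2) = (42, 36)

(42, 36)


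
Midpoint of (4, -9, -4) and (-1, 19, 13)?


Midpoint = ((4+-1)/2, (-9+19)/2, (-4+13)/2) = (1.5, 5, 4.5)

(1.5, 5, 4.5)


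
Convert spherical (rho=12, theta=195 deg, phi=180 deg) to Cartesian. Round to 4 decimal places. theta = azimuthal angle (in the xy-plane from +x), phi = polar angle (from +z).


x = 12 * sin(180) * cos(195) = 0
y = 12 * sin(180) * sin(195) = 0
z = 12 * cos(180) = -12

(0, 0, -12)


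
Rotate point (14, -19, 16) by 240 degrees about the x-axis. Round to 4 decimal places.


x' = 14
y' = -19*cos(240) - 16*sin(240) = 23.3564
z' = -19*sin(240) + 16*cos(240) = 8.4545

(14, 23.3564, 8.4545)


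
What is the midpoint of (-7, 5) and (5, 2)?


Midpoint = ((-7+5)/2, (5+2)/2) = (-1, 3.5)

(-1, 3.5)


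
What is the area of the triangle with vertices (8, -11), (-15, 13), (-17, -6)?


Area = |x1(y2-y3) + x2(y3-y1) + x3(y1-y2)| / 2
= |8*(13--6) + -15*(-6--11) + -17*(-11-13)| / 2
= 242.5

242.5


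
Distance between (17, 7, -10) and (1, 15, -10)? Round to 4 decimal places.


d = sqrt((1-17)^2 + (15-7)^2 + (-10--10)^2) = 17.8885

17.8885


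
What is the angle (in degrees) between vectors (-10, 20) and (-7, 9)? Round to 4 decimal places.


dot = -10*-7 + 20*9 = 250
|u| = 22.3607, |v| = 11.4018
cos(angle) = 0.9806
angle = 11.3099 degrees

11.3099 degrees


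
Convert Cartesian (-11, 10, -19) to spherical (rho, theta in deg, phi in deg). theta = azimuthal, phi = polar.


rho = sqrt((-11)^2 + 10^2 + (-19)^2) = 24.1247
theta = atan2(10, -11) = 137.7263 deg
phi = acos(-19/24.1247) = 141.9595 deg

rho = 24.1247, theta = 137.7263 deg, phi = 141.9595 deg


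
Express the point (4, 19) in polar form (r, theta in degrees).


r = sqrt(4^2 + 19^2) = 19.4165
theta = atan2(19, 4) = 78.1113 degrees

r = 19.4165, theta = 78.1113 degrees


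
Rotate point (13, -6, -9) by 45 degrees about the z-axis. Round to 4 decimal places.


x' = 13*cos(45) - -6*sin(45) = 13.435
y' = 13*sin(45) + -6*cos(45) = 4.9497
z' = -9

(13.435, 4.9497, -9)


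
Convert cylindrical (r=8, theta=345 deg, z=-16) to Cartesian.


x = 8 * cos(345) = 7.7274
y = 8 * sin(345) = -2.0706
z = -16

(7.7274, -2.0706, -16)


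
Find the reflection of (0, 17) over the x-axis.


Reflection across x-axis: (x, y) -> (x, -y)
(0, 17) -> (0, -17)

(0, -17)


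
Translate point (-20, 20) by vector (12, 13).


Translation: (x+dx, y+dy) = (-20+12, 20+13) = (-8, 33)

(-8, 33)


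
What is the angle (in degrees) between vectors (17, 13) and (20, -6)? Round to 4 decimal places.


dot = 17*20 + 13*-6 = 262
|u| = 21.4009, |v| = 20.8806
cos(angle) = 0.5863
angle = 54.1046 degrees

54.1046 degrees


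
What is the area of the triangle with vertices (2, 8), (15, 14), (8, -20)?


Area = |x1(y2-y3) + x2(y3-y1) + x3(y1-y2)| / 2
= |2*(14--20) + 15*(-20-8) + 8*(8-14)| / 2
= 200

200


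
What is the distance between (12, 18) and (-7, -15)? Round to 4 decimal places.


d = sqrt((-7-12)^2 + (-15-18)^2) = 38.0789

38.0789


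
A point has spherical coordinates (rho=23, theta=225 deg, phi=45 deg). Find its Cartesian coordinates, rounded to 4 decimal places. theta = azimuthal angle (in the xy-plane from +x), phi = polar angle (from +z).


x = 23 * sin(45) * cos(225) = -11.5
y = 23 * sin(45) * sin(225) = -11.5
z = 23 * cos(45) = 16.2635

(-11.5, -11.5, 16.2635)


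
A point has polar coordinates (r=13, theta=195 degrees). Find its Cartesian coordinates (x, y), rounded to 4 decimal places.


x = 13 * cos(195) = -12.557
y = 13 * sin(195) = -3.3646

(-12.557, -3.3646)


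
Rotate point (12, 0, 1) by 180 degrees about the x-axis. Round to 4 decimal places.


x' = 12
y' = 0*cos(180) - 1*sin(180) = 0
z' = 0*sin(180) + 1*cos(180) = -1

(12, 0, -1)


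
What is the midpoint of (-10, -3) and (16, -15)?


Midpoint = ((-10+16)/2, (-3+-15)/2) = (3, -9)

(3, -9)


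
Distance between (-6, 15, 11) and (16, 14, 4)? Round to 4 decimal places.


d = sqrt((16--6)^2 + (14-15)^2 + (4-11)^2) = 23.1084

23.1084


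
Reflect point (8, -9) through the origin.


Reflection through origin: (x, y) -> (-x, -y)
(8, -9) -> (-8, 9)

(-8, 9)


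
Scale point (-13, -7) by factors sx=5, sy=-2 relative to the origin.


Scaling: (x*sx, y*sy) = (-13*5, -7*-2) = (-65, 14)

(-65, 14)


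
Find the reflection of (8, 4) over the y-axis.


Reflection across y-axis: (x, y) -> (-x, y)
(8, 4) -> (-8, 4)

(-8, 4)


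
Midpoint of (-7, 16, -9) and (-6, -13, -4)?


Midpoint = ((-7+-6)/2, (16+-13)/2, (-9+-4)/2) = (-6.5, 1.5, -6.5)

(-6.5, 1.5, -6.5)


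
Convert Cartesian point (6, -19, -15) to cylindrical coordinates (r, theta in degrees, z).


r = sqrt(6^2 + (-19)^2) = 19.9249
theta = atan2(-19, 6) = 287.5256 deg
z = -15

r = 19.9249, theta = 287.5256 deg, z = -15


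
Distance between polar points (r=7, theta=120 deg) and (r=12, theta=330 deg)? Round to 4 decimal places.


d = sqrt(r1^2 + r2^2 - 2*r1*r2*cos(t2-t1))
d = sqrt(7^2 + 12^2 - 2*7*12*cos(330-120)) = 18.3982

18.3982


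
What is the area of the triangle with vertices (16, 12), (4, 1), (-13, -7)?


Area = |x1(y2-y3) + x2(y3-y1) + x3(y1-y2)| / 2
= |16*(1--7) + 4*(-7-12) + -13*(12-1)| / 2
= 45.5

45.5


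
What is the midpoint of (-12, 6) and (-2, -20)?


Midpoint = ((-12+-2)/2, (6+-20)/2) = (-7, -7)

(-7, -7)


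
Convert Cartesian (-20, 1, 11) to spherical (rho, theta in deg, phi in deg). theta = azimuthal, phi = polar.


rho = sqrt((-20)^2 + 1^2 + 11^2) = 22.8473
theta = atan2(1, -20) = 177.1376 deg
phi = acos(11/22.8473) = 61.2194 deg

rho = 22.8473, theta = 177.1376 deg, phi = 61.2194 deg


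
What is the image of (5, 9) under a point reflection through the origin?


Reflection through origin: (x, y) -> (-x, -y)
(5, 9) -> (-5, -9)

(-5, -9)


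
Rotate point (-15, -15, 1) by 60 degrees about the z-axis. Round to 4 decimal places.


x' = -15*cos(60) - -15*sin(60) = 5.4904
y' = -15*sin(60) + -15*cos(60) = -20.4904
z' = 1

(5.4904, -20.4904, 1)


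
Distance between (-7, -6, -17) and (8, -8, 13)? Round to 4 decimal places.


d = sqrt((8--7)^2 + (-8--6)^2 + (13--17)^2) = 33.6006

33.6006


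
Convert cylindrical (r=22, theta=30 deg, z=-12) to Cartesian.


x = 22 * cos(30) = 19.0526
y = 22 * sin(30) = 11
z = -12

(19.0526, 11, -12)


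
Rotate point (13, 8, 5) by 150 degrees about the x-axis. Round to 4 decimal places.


x' = 13
y' = 8*cos(150) - 5*sin(150) = -9.4282
z' = 8*sin(150) + 5*cos(150) = -0.3301

(13, -9.4282, -0.3301)


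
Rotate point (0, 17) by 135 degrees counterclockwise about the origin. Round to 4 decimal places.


x' = 0*cos(135) - 17*sin(135) = -12.0208
y' = 0*sin(135) + 17*cos(135) = -12.0208

(-12.0208, -12.0208)


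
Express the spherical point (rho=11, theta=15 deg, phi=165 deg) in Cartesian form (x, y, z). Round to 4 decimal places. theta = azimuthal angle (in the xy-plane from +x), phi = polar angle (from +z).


x = 11 * sin(165) * cos(15) = 2.75
y = 11 * sin(165) * sin(15) = 0.7369
z = 11 * cos(165) = -10.6252

(2.75, 0.7369, -10.6252)


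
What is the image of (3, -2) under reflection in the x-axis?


Reflection across x-axis: (x, y) -> (x, -y)
(3, -2) -> (3, 2)

(3, 2)


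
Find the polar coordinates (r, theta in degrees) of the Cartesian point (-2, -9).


r = sqrt((-2)^2 + (-9)^2) = 9.2195
theta = atan2(-9, -2) = 257.4712 degrees

r = 9.2195, theta = 257.4712 degrees


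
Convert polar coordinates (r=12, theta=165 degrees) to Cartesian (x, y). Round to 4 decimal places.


x = 12 * cos(165) = -11.5911
y = 12 * sin(165) = 3.1058

(-11.5911, 3.1058)


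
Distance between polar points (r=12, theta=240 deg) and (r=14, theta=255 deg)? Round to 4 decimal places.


d = sqrt(r1^2 + r2^2 - 2*r1*r2*cos(t2-t1))
d = sqrt(12^2 + 14^2 - 2*12*14*cos(255-240)) = 3.9305

3.9305


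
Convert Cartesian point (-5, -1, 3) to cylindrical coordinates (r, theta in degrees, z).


r = sqrt((-5)^2 + (-1)^2) = 5.099
theta = atan2(-1, -5) = 191.3099 deg
z = 3

r = 5.099, theta = 191.3099 deg, z = 3


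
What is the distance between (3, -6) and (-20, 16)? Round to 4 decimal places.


d = sqrt((-20-3)^2 + (16--6)^2) = 31.8277

31.8277


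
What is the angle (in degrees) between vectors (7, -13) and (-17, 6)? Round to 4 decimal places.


dot = 7*-17 + -13*6 = -197
|u| = 14.7648, |v| = 18.0278
cos(angle) = -0.7401
angle = 137.7408 degrees

137.7408 degrees


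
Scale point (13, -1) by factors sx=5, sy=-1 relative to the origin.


Scaling: (x*sx, y*sy) = (13*5, -1*-1) = (65, 1)

(65, 1)


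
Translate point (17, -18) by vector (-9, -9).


Translation: (x+dx, y+dy) = (17+-9, -18+-9) = (8, -27)

(8, -27)


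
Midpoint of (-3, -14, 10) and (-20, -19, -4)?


Midpoint = ((-3+-20)/2, (-14+-19)/2, (10+-4)/2) = (-11.5, -16.5, 3)

(-11.5, -16.5, 3)


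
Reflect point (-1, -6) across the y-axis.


Reflection across y-axis: (x, y) -> (-x, y)
(-1, -6) -> (1, -6)

(1, -6)


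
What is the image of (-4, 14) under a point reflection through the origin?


Reflection through origin: (x, y) -> (-x, -y)
(-4, 14) -> (4, -14)

(4, -14)


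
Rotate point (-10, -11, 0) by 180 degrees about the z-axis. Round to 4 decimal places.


x' = -10*cos(180) - -11*sin(180) = 10
y' = -10*sin(180) + -11*cos(180) = 11
z' = 0

(10, 11, 0)


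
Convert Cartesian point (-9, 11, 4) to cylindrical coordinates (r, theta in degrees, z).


r = sqrt((-9)^2 + 11^2) = 14.2127
theta = atan2(11, -9) = 129.2894 deg
z = 4

r = 14.2127, theta = 129.2894 deg, z = 4


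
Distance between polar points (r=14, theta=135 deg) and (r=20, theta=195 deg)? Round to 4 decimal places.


d = sqrt(r1^2 + r2^2 - 2*r1*r2*cos(t2-t1))
d = sqrt(14^2 + 20^2 - 2*14*20*cos(195-135)) = 17.7764

17.7764


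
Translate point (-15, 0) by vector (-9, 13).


Translation: (x+dx, y+dy) = (-15+-9, 0+13) = (-24, 13)

(-24, 13)


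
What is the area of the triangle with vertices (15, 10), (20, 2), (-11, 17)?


Area = |x1(y2-y3) + x2(y3-y1) + x3(y1-y2)| / 2
= |15*(2-17) + 20*(17-10) + -11*(10-2)| / 2
= 86.5

86.5


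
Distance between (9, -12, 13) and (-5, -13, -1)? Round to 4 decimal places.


d = sqrt((-5-9)^2 + (-13--12)^2 + (-1-13)^2) = 19.8242

19.8242


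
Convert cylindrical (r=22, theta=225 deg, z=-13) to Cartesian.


x = 22 * cos(225) = -15.5563
y = 22 * sin(225) = -15.5563
z = -13

(-15.5563, -15.5563, -13)


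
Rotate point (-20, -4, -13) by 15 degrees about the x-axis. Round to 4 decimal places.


x' = -20
y' = -4*cos(15) - -13*sin(15) = -0.4991
z' = -4*sin(15) + -13*cos(15) = -13.5923

(-20, -0.4991, -13.5923)


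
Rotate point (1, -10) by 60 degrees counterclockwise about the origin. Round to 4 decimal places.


x' = 1*cos(60) - -10*sin(60) = 9.1603
y' = 1*sin(60) + -10*cos(60) = -4.134

(9.1603, -4.134)


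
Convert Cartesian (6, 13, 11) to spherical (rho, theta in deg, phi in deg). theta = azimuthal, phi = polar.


rho = sqrt(6^2 + 13^2 + 11^2) = 18.0555
theta = atan2(13, 6) = 65.2249 deg
phi = acos(11/18.0555) = 52.4659 deg

rho = 18.0555, theta = 65.2249 deg, phi = 52.4659 deg


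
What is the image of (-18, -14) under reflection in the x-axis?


Reflection across x-axis: (x, y) -> (x, -y)
(-18, -14) -> (-18, 14)

(-18, 14)


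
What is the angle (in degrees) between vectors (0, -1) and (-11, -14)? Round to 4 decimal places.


dot = 0*-11 + -1*-14 = 14
|u| = 1, |v| = 17.8045
cos(angle) = 0.7863
angle = 38.1572 degrees

38.1572 degrees


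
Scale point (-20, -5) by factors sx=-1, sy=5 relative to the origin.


Scaling: (x*sx, y*sy) = (-20*-1, -5*5) = (20, -25)

(20, -25)


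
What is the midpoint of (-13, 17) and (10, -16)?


Midpoint = ((-13+10)/2, (17+-16)/2) = (-1.5, 0.5)

(-1.5, 0.5)


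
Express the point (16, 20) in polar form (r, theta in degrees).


r = sqrt(16^2 + 20^2) = 25.6125
theta = atan2(20, 16) = 51.3402 degrees

r = 25.6125, theta = 51.3402 degrees


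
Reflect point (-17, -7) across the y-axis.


Reflection across y-axis: (x, y) -> (-x, y)
(-17, -7) -> (17, -7)

(17, -7)


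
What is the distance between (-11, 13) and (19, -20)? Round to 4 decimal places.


d = sqrt((19--11)^2 + (-20-13)^2) = 44.5982

44.5982


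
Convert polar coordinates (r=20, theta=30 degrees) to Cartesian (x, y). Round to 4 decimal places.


x = 20 * cos(30) = 17.3205
y = 20 * sin(30) = 10

(17.3205, 10)


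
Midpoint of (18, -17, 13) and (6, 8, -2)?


Midpoint = ((18+6)/2, (-17+8)/2, (13+-2)/2) = (12, -4.5, 5.5)

(12, -4.5, 5.5)


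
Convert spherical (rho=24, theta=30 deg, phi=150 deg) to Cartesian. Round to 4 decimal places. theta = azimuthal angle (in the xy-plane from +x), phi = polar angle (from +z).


x = 24 * sin(150) * cos(30) = 10.3923
y = 24 * sin(150) * sin(30) = 6
z = 24 * cos(150) = -20.7846

(10.3923, 6, -20.7846)


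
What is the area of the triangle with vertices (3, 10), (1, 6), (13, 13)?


Area = |x1(y2-y3) + x2(y3-y1) + x3(y1-y2)| / 2
= |3*(6-13) + 1*(13-10) + 13*(10-6)| / 2
= 17

17


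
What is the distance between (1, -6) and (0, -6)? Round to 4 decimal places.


d = sqrt((0-1)^2 + (-6--6)^2) = 1

1


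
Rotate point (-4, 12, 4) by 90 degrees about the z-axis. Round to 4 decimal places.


x' = -4*cos(90) - 12*sin(90) = -12
y' = -4*sin(90) + 12*cos(90) = -4
z' = 4

(-12, -4, 4)


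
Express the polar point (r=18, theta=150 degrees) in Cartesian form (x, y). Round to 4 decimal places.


x = 18 * cos(150) = -15.5885
y = 18 * sin(150) = 9

(-15.5885, 9)


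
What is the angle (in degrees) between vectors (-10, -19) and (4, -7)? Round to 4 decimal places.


dot = -10*4 + -19*-7 = 93
|u| = 21.4709, |v| = 8.0623
cos(angle) = 0.5372
angle = 57.5034 degrees

57.5034 degrees


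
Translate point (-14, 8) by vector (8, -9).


Translation: (x+dx, y+dy) = (-14+8, 8+-9) = (-6, -1)

(-6, -1)


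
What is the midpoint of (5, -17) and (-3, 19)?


Midpoint = ((5+-3)/2, (-17+19)/2) = (1, 1)

(1, 1)


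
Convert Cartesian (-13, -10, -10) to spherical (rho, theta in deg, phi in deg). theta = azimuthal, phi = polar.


rho = sqrt((-13)^2 + (-10)^2 + (-10)^2) = 19.2094
theta = atan2(-10, -13) = 217.5686 deg
phi = acos(-10/19.2094) = 121.3711 deg

rho = 19.2094, theta = 217.5686 deg, phi = 121.3711 deg


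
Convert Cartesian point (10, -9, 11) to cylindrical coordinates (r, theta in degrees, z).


r = sqrt(10^2 + (-9)^2) = 13.4536
theta = atan2(-9, 10) = 318.0128 deg
z = 11

r = 13.4536, theta = 318.0128 deg, z = 11


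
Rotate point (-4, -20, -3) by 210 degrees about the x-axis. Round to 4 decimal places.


x' = -4
y' = -20*cos(210) - -3*sin(210) = 15.8205
z' = -20*sin(210) + -3*cos(210) = 12.5981

(-4, 15.8205, 12.5981)


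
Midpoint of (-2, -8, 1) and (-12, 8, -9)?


Midpoint = ((-2+-12)/2, (-8+8)/2, (1+-9)/2) = (-7, 0, -4)

(-7, 0, -4)


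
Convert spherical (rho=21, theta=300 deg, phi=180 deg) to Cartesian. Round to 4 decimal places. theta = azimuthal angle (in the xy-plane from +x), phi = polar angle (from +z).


x = 21 * sin(180) * cos(300) = 0
y = 21 * sin(180) * sin(300) = 0
z = 21 * cos(180) = -21

(0, 0, -21)


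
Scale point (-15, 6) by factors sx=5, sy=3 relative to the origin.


Scaling: (x*sx, y*sy) = (-15*5, 6*3) = (-75, 18)

(-75, 18)


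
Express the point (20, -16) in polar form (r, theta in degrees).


r = sqrt(20^2 + (-16)^2) = 25.6125
theta = atan2(-16, 20) = 321.3402 degrees

r = 25.6125, theta = 321.3402 degrees


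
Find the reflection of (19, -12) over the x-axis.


Reflection across x-axis: (x, y) -> (x, -y)
(19, -12) -> (19, 12)

(19, 12)


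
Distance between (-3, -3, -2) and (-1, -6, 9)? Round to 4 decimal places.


d = sqrt((-1--3)^2 + (-6--3)^2 + (9--2)^2) = 11.5758

11.5758


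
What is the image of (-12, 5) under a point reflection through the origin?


Reflection through origin: (x, y) -> (-x, -y)
(-12, 5) -> (12, -5)

(12, -5)


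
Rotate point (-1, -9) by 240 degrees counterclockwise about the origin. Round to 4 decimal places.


x' = -1*cos(240) - -9*sin(240) = -7.2942
y' = -1*sin(240) + -9*cos(240) = 5.366

(-7.2942, 5.366)


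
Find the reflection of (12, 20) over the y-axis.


Reflection across y-axis: (x, y) -> (-x, y)
(12, 20) -> (-12, 20)

(-12, 20)


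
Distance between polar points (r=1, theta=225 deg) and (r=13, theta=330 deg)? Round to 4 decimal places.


d = sqrt(r1^2 + r2^2 - 2*r1*r2*cos(t2-t1))
d = sqrt(1^2 + 13^2 - 2*1*13*cos(330-225)) = 13.294

13.294


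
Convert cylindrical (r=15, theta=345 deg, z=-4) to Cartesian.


x = 15 * cos(345) = 14.4889
y = 15 * sin(345) = -3.8823
z = -4

(14.4889, -3.8823, -4)


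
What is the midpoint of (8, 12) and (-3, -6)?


Midpoint = ((8+-3)/2, (12+-6)/2) = (2.5, 3)

(2.5, 3)


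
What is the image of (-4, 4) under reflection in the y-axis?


Reflection across y-axis: (x, y) -> (-x, y)
(-4, 4) -> (4, 4)

(4, 4)


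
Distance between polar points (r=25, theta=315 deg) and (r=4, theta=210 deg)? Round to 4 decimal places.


d = sqrt(r1^2 + r2^2 - 2*r1*r2*cos(t2-t1))
d = sqrt(25^2 + 4^2 - 2*25*4*cos(210-315)) = 26.3204

26.3204


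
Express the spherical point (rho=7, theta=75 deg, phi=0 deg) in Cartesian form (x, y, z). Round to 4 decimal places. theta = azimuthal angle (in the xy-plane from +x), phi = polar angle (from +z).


x = 7 * sin(0) * cos(75) = 0
y = 7 * sin(0) * sin(75) = 0
z = 7 * cos(0) = 7

(0, 0, 7)


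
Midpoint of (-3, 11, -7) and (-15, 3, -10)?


Midpoint = ((-3+-15)/2, (11+3)/2, (-7+-10)/2) = (-9, 7, -8.5)

(-9, 7, -8.5)


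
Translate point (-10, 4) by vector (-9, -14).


Translation: (x+dx, y+dy) = (-10+-9, 4+-14) = (-19, -10)

(-19, -10)


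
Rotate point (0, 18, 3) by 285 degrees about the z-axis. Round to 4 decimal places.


x' = 0*cos(285) - 18*sin(285) = 17.3867
y' = 0*sin(285) + 18*cos(285) = 4.6587
z' = 3

(17.3867, 4.6587, 3)


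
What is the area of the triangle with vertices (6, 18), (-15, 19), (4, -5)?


Area = |x1(y2-y3) + x2(y3-y1) + x3(y1-y2)| / 2
= |6*(19--5) + -15*(-5-18) + 4*(18-19)| / 2
= 242.5

242.5


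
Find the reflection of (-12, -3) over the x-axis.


Reflection across x-axis: (x, y) -> (x, -y)
(-12, -3) -> (-12, 3)

(-12, 3)


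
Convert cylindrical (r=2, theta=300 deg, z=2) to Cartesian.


x = 2 * cos(300) = 1
y = 2 * sin(300) = -1.7321
z = 2

(1, -1.7321, 2)


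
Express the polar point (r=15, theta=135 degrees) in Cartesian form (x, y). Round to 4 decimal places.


x = 15 * cos(135) = -10.6066
y = 15 * sin(135) = 10.6066

(-10.6066, 10.6066)


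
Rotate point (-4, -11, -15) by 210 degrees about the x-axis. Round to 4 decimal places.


x' = -4
y' = -11*cos(210) - -15*sin(210) = 2.0263
z' = -11*sin(210) + -15*cos(210) = 18.4904

(-4, 2.0263, 18.4904)


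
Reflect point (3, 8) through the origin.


Reflection through origin: (x, y) -> (-x, -y)
(3, 8) -> (-3, -8)

(-3, -8)


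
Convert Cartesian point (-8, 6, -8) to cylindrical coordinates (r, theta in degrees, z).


r = sqrt((-8)^2 + 6^2) = 10
theta = atan2(6, -8) = 143.1301 deg
z = -8

r = 10, theta = 143.1301 deg, z = -8


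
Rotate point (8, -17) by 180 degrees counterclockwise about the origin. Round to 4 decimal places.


x' = 8*cos(180) - -17*sin(180) = -8
y' = 8*sin(180) + -17*cos(180) = 17

(-8, 17)


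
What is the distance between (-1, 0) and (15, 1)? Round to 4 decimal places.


d = sqrt((15--1)^2 + (1-0)^2) = 16.0312

16.0312


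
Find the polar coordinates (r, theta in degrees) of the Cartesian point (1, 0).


r = sqrt(1^2 + 0^2) = 1
theta = atan2(0, 1) = 0 degrees

r = 1, theta = 0 degrees


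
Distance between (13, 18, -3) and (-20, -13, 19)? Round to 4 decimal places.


d = sqrt((-20-13)^2 + (-13-18)^2 + (19--3)^2) = 50.3389

50.3389


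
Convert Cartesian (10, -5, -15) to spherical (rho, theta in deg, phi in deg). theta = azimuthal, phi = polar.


rho = sqrt(10^2 + (-5)^2 + (-15)^2) = 18.7083
theta = atan2(-5, 10) = 333.4349 deg
phi = acos(-15/18.7083) = 143.3008 deg

rho = 18.7083, theta = 333.4349 deg, phi = 143.3008 deg


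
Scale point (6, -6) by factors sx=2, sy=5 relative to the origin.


Scaling: (x*sx, y*sy) = (6*2, -6*5) = (12, -30)

(12, -30)


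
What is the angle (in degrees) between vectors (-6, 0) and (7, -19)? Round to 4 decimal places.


dot = -6*7 + 0*-19 = -42
|u| = 6, |v| = 20.2485
cos(angle) = -0.3457
angle = 110.2249 degrees

110.2249 degrees


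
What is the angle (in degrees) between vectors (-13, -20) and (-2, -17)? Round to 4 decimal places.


dot = -13*-2 + -20*-17 = 366
|u| = 23.8537, |v| = 17.1172
cos(angle) = 0.8964
angle = 26.314 degrees

26.314 degrees


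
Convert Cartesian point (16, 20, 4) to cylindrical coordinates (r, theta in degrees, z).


r = sqrt(16^2 + 20^2) = 25.6125
theta = atan2(20, 16) = 51.3402 deg
z = 4

r = 25.6125, theta = 51.3402 deg, z = 4


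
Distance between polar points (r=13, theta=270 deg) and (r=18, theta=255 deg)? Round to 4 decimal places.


d = sqrt(r1^2 + r2^2 - 2*r1*r2*cos(t2-t1))
d = sqrt(13^2 + 18^2 - 2*13*18*cos(255-270)) = 6.399

6.399


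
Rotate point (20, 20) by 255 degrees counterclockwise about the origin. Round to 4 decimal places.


x' = 20*cos(255) - 20*sin(255) = 14.1421
y' = 20*sin(255) + 20*cos(255) = -24.4949

(14.1421, -24.4949)


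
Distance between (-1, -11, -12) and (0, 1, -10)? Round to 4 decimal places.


d = sqrt((0--1)^2 + (1--11)^2 + (-10--12)^2) = 12.2066

12.2066


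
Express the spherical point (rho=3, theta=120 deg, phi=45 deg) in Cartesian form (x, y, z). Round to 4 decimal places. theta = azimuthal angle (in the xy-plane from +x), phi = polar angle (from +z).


x = 3 * sin(45) * cos(120) = -1.0607
y = 3 * sin(45) * sin(120) = 1.8371
z = 3 * cos(45) = 2.1213

(-1.0607, 1.8371, 2.1213)


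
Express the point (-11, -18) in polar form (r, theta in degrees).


r = sqrt((-11)^2 + (-18)^2) = 21.095
theta = atan2(-18, -11) = 238.5704 degrees

r = 21.095, theta = 238.5704 degrees


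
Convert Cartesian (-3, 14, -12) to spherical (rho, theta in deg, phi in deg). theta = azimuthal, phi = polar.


rho = sqrt((-3)^2 + 14^2 + (-12)^2) = 18.6815
theta = atan2(14, -3) = 102.0948 deg
phi = acos(-12/18.6815) = 129.9669 deg

rho = 18.6815, theta = 102.0948 deg, phi = 129.9669 deg


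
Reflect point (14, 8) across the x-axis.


Reflection across x-axis: (x, y) -> (x, -y)
(14, 8) -> (14, -8)

(14, -8)


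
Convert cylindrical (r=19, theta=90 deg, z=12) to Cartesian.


x = 19 * cos(90) = 0
y = 19 * sin(90) = 19
z = 12

(0, 19, 12)


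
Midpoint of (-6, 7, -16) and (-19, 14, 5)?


Midpoint = ((-6+-19)/2, (7+14)/2, (-16+5)/2) = (-12.5, 10.5, -5.5)

(-12.5, 10.5, -5.5)


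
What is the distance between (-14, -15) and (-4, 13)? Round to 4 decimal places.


d = sqrt((-4--14)^2 + (13--15)^2) = 29.7321

29.7321


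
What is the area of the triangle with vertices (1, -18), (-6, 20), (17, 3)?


Area = |x1(y2-y3) + x2(y3-y1) + x3(y1-y2)| / 2
= |1*(20-3) + -6*(3--18) + 17*(-18-20)| / 2
= 377.5

377.5


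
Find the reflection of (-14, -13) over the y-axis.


Reflection across y-axis: (x, y) -> (-x, y)
(-14, -13) -> (14, -13)

(14, -13)


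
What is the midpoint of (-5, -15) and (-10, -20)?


Midpoint = ((-5+-10)/2, (-15+-20)/2) = (-7.5, -17.5)

(-7.5, -17.5)


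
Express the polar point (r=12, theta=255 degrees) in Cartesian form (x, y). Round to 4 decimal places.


x = 12 * cos(255) = -3.1058
y = 12 * sin(255) = -11.5911

(-3.1058, -11.5911)


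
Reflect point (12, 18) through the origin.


Reflection through origin: (x, y) -> (-x, -y)
(12, 18) -> (-12, -18)

(-12, -18)


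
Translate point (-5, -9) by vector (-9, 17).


Translation: (x+dx, y+dy) = (-5+-9, -9+17) = (-14, 8)

(-14, 8)


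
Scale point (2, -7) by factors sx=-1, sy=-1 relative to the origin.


Scaling: (x*sx, y*sy) = (2*-1, -7*-1) = (-2, 7)

(-2, 7)


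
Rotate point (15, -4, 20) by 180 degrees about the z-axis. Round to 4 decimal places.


x' = 15*cos(180) - -4*sin(180) = -15
y' = 15*sin(180) + -4*cos(180) = 4
z' = 20

(-15, 4, 20)


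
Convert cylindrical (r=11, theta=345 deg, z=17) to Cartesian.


x = 11 * cos(345) = 10.6252
y = 11 * sin(345) = -2.847
z = 17

(10.6252, -2.847, 17)


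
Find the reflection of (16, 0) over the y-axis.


Reflection across y-axis: (x, y) -> (-x, y)
(16, 0) -> (-16, 0)

(-16, 0)


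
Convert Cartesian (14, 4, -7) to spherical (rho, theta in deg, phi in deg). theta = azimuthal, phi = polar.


rho = sqrt(14^2 + 4^2 + (-7)^2) = 16.1555
theta = atan2(4, 14) = 15.9454 deg
phi = acos(-7/16.1555) = 115.6765 deg

rho = 16.1555, theta = 15.9454 deg, phi = 115.6765 deg


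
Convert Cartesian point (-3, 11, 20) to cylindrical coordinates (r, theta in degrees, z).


r = sqrt((-3)^2 + 11^2) = 11.4018
theta = atan2(11, -3) = 105.2551 deg
z = 20

r = 11.4018, theta = 105.2551 deg, z = 20


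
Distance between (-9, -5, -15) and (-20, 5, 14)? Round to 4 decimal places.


d = sqrt((-20--9)^2 + (5--5)^2 + (14--15)^2) = 32.5883

32.5883


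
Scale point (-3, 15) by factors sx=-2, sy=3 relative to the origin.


Scaling: (x*sx, y*sy) = (-3*-2, 15*3) = (6, 45)

(6, 45)


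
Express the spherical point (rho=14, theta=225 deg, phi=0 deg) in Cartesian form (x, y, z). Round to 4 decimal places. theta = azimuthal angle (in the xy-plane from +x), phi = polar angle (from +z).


x = 14 * sin(0) * cos(225) = 0
y = 14 * sin(0) * sin(225) = 0
z = 14 * cos(0) = 14

(0, 0, 14)


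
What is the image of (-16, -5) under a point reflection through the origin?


Reflection through origin: (x, y) -> (-x, -y)
(-16, -5) -> (16, 5)

(16, 5)


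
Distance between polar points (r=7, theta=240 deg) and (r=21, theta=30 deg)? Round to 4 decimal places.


d = sqrt(r1^2 + r2^2 - 2*r1*r2*cos(t2-t1))
d = sqrt(7^2 + 21^2 - 2*7*21*cos(30-240)) = 27.2876

27.2876


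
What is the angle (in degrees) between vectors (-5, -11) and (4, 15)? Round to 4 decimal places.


dot = -5*4 + -11*15 = -185
|u| = 12.083, |v| = 15.5242
cos(angle) = -0.9862
angle = 170.4875 degrees

170.4875 degrees


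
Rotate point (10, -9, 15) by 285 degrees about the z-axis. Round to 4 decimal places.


x' = 10*cos(285) - -9*sin(285) = -6.1051
y' = 10*sin(285) + -9*cos(285) = -11.9886
z' = 15

(-6.1051, -11.9886, 15)


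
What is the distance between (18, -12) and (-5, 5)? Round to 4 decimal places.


d = sqrt((-5-18)^2 + (5--12)^2) = 28.6007

28.6007


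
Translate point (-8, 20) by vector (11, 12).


Translation: (x+dx, y+dy) = (-8+11, 20+12) = (3, 32)

(3, 32)


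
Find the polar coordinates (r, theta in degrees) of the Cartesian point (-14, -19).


r = sqrt((-14)^2 + (-19)^2) = 23.6008
theta = atan2(-19, -14) = 233.6156 degrees

r = 23.6008, theta = 233.6156 degrees


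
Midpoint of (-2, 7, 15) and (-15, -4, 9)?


Midpoint = ((-2+-15)/2, (7+-4)/2, (15+9)/2) = (-8.5, 1.5, 12)

(-8.5, 1.5, 12)


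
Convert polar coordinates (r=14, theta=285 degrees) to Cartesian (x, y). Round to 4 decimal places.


x = 14 * cos(285) = 3.6235
y = 14 * sin(285) = -13.523

(3.6235, -13.523)
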